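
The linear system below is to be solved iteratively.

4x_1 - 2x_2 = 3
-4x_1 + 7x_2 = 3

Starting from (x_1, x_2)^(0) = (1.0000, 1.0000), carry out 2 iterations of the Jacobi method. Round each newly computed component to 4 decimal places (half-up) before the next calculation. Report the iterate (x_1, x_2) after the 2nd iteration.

Iteration 1:
  x_1 = (3 - (-2)·1.0000) / (4) = 1.2500
  x_2 = (3 - (-4)·1.0000) / (7) = 1.0000
Iteration 2:
  x_1 = (3 - (-2)·1.0000) / (4) = 1.2500
  x_2 = (3 - (-4)·1.2500) / (7) = 1.1429

(1.2500, 1.1429)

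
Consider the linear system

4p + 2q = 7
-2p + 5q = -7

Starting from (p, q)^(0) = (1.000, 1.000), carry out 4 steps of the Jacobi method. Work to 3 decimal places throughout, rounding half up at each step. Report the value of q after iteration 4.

-0.520

Iteration 1:
  p = (7 - (2)·1.000) / (4) = 1.250
  q = (-7 - (-2)·1.000) / (5) = -1.000
Iteration 2:
  p = (7 - (2)·-1.000) / (4) = 2.250
  q = (-7 - (-2)·1.250) / (5) = -0.900
Iteration 3:
  p = (7 - (2)·-0.900) / (4) = 2.200
  q = (-7 - (-2)·2.250) / (5) = -0.500
Iteration 4:
  p = (7 - (2)·-0.500) / (4) = 2.000
  q = (-7 - (-2)·2.200) / (5) = -0.520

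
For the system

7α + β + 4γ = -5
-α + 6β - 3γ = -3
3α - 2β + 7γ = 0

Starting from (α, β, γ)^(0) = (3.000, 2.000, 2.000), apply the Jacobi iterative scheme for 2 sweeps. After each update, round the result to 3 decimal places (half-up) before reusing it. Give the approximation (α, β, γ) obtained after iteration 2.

Iteration 1:
  α = (-5 - (1)·2.000 - (4)·2.000) / (7) = -2.143
  β = (-3 - (-1)·3.000 - (-3)·2.000) / (6) = 1.000
  γ = (0 - (3)·3.000 - (-2)·2.000) / (7) = -0.714
Iteration 2:
  α = (-5 - (1)·1.000 - (4)·-0.714) / (7) = -0.449
  β = (-3 - (-1)·-2.143 - (-3)·-0.714) / (6) = -1.214
  γ = (0 - (3)·-2.143 - (-2)·1.000) / (7) = 1.204

(-0.449, -1.214, 1.204)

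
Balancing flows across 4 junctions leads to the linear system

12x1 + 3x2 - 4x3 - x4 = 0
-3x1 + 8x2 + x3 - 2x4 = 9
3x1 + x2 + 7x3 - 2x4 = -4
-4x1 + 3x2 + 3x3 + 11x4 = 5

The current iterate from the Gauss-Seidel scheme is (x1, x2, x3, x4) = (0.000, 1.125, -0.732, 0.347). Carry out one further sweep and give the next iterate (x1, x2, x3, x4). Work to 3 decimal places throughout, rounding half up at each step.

One sweep:
  x1 = (0 - (3)·1.125 - (-4)·-0.732 - (-1)·0.347) / (12) = -0.496
  x2 = (9 - (-3)·-0.496 - (1)·-0.732 - (-2)·0.347) / (8) = 1.117
  x3 = (-4 - (3)·-0.496 - (1)·1.117 - (-2)·0.347) / (7) = -0.419
  x4 = (5 - (-4)·-0.496 - (3)·1.117 - (3)·-0.419) / (11) = 0.084

(-0.496, 1.117, -0.419, 0.084)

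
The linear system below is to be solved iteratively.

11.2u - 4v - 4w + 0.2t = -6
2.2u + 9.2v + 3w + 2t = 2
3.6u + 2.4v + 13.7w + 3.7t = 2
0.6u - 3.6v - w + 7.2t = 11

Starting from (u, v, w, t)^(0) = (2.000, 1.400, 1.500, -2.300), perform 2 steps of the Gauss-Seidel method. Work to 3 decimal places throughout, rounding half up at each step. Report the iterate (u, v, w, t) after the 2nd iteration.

(-0.312, -0.258, -0.164, 1.402)

Iteration 1:
  u = (-6 - (-4)·1.400 - (-4)·1.500 - (0.2)·-2.300) / (11.2) = 0.541
  v = (2 - (2.2)·0.541 - (3)·1.500 - (2)·-2.300) / (9.2) = 0.099
  w = (2 - (3.6)·0.541 - (2.4)·0.099 - (3.7)·-2.300) / (13.7) = 0.608
  t = (11 - (0.6)·0.541 - (-3.6)·0.099 - (-1)·0.608) / (7.2) = 1.617
Iteration 2:
  u = (-6 - (-4)·0.099 - (-4)·0.608 - (0.2)·1.617) / (11.2) = -0.312
  v = (2 - (2.2)·-0.312 - (3)·0.608 - (2)·1.617) / (9.2) = -0.258
  w = (2 - (3.6)·-0.312 - (2.4)·-0.258 - (3.7)·1.617) / (13.7) = -0.164
  t = (11 - (0.6)·-0.312 - (-3.6)·-0.258 - (-1)·-0.164) / (7.2) = 1.402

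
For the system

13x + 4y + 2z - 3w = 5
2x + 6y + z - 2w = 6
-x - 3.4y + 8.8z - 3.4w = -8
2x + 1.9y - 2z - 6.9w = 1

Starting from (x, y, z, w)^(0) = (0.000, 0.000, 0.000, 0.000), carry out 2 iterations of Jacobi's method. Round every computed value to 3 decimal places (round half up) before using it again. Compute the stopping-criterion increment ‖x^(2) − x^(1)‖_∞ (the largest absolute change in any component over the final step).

0.651

Iteration 1:
  x = (5 - (4)·0.000 - (2)·0.000 - (-3)·0.000) / (13) = 0.385
  y = (6 - (2)·0.000 - (1)·0.000 - (-2)·0.000) / (6) = 1.000
  z = (-8 - (-1)·0.000 - (-3.4)·0.000 - (-3.4)·0.000) / (8.8) = -0.909
  w = (1 - (2)·0.000 - (1.9)·0.000 - (-2)·0.000) / (-6.9) = -0.145
Iteration 2:
  x = (5 - (4)·1.000 - (2)·-0.909 - (-3)·-0.145) / (13) = 0.183
  y = (6 - (2)·0.385 - (1)·-0.909 - (-2)·-0.145) / (6) = 0.975
  z = (-8 - (-1)·0.385 - (-3.4)·1.000 - (-3.4)·-0.145) / (8.8) = -0.535
  w = (1 - (2)·0.385 - (1.9)·1.000 - (-2)·-0.909) / (-6.9) = 0.506
Change: (-0.202, -0.025, 0.374, 0.651) → max |·| = 0.651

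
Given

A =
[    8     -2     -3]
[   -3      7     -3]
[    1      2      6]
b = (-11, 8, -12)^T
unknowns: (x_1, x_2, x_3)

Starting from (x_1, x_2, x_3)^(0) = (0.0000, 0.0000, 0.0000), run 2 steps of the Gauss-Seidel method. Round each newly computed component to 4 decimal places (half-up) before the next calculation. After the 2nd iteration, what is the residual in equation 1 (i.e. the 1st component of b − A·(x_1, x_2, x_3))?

Iteration 1:
  x_1 = (-11 - (-2)·0.0000 - (-3)·0.0000) / (8) = -1.3750
  x_2 = (8 - (-3)·-1.3750 - (-3)·0.0000) / (7) = 0.5536
  x_3 = (-12 - (1)·-1.3750 - (2)·0.5536) / (6) = -1.9554
Iteration 2:
  x_1 = (-11 - (-2)·0.5536 - (-3)·-1.9554) / (8) = -1.9699
  x_2 = (8 - (-3)·-1.9699 - (-3)·-1.9554) / (7) = -0.5394
  x_3 = (-12 - (1)·-1.9699 - (2)·-0.5394) / (6) = -1.4919
Residual b − A·x = (-0.7953, 1.3904, 0.0001)

-0.7953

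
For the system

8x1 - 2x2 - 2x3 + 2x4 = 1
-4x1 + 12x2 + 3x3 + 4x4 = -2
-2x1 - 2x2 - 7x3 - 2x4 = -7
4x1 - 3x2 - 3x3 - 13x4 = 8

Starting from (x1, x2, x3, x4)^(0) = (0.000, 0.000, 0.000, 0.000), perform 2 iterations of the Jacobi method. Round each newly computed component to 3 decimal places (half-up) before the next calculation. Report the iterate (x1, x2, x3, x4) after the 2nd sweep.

(0.487, -0.170, 1.188, -0.769)

Iteration 1:
  x1 = (1 - (-2)·0.000 - (-2)·0.000 - (2)·0.000) / (8) = 0.125
  x2 = (-2 - (-4)·0.000 - (3)·0.000 - (4)·0.000) / (12) = -0.167
  x3 = (-7 - (-2)·0.000 - (-2)·0.000 - (-2)·0.000) / (-7) = 1.000
  x4 = (8 - (4)·0.000 - (-3)·0.000 - (-3)·0.000) / (-13) = -0.615
Iteration 2:
  x1 = (1 - (-2)·-0.167 - (-2)·1.000 - (2)·-0.615) / (8) = 0.487
  x2 = (-2 - (-4)·0.125 - (3)·1.000 - (4)·-0.615) / (12) = -0.170
  x3 = (-7 - (-2)·0.125 - (-2)·-0.167 - (-2)·-0.615) / (-7) = 1.188
  x4 = (8 - (4)·0.125 - (-3)·-0.167 - (-3)·1.000) / (-13) = -0.769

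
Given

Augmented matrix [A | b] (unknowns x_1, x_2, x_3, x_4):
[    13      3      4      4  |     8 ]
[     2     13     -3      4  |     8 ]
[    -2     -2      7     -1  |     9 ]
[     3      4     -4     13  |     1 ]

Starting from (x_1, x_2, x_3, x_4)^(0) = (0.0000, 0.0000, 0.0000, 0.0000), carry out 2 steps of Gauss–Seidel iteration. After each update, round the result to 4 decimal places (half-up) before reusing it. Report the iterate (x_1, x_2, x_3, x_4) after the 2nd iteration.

(-0.0834, 0.9167, 1.5624, 0.2948)

Iteration 1:
  x_1 = (8 - (3)·0.0000 - (4)·0.0000 - (4)·0.0000) / (13) = 0.6154
  x_2 = (8 - (2)·0.6154 - (-3)·0.0000 - (4)·0.0000) / (13) = 0.5207
  x_3 = (9 - (-2)·0.6154 - (-2)·0.5207 - (-1)·0.0000) / (7) = 1.6103
  x_4 = (1 - (3)·0.6154 - (4)·0.5207 - (-4)·1.6103) / (13) = 0.2702
Iteration 2:
  x_1 = (8 - (3)·0.5207 - (4)·1.6103 - (4)·0.2702) / (13) = -0.0834
  x_2 = (8 - (2)·-0.0834 - (-3)·1.6103 - (4)·0.2702) / (13) = 0.9167
  x_3 = (9 - (-2)·-0.0834 - (-2)·0.9167 - (-1)·0.2702) / (7) = 1.5624
  x_4 = (1 - (3)·-0.0834 - (4)·0.9167 - (-4)·1.5624) / (13) = 0.2948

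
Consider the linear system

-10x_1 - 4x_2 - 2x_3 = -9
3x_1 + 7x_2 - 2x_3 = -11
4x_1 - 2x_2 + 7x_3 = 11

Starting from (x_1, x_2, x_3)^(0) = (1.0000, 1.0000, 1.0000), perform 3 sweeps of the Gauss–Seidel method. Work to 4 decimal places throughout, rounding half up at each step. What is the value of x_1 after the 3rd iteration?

Iteration 1:
  x_1 = (-9 - (-4)·1.0000 - (-2)·1.0000) / (-10) = 0.3000
  x_2 = (-11 - (3)·0.3000 - (-2)·1.0000) / (7) = -1.4143
  x_3 = (11 - (4)·0.3000 - (-2)·-1.4143) / (7) = 0.9959
Iteration 2:
  x_1 = (-9 - (-4)·-1.4143 - (-2)·0.9959) / (-10) = 1.2665
  x_2 = (-11 - (3)·1.2665 - (-2)·0.9959) / (7) = -1.8297
  x_3 = (11 - (4)·1.2665 - (-2)·-1.8297) / (7) = 0.3249
Iteration 3:
  x_1 = (-9 - (-4)·-1.8297 - (-2)·0.3249) / (-10) = 1.5669
  x_2 = (-11 - (3)·1.5669 - (-2)·0.3249) / (7) = -2.1501
  x_3 = (11 - (4)·1.5669 - (-2)·-2.1501) / (7) = 0.0617

1.5669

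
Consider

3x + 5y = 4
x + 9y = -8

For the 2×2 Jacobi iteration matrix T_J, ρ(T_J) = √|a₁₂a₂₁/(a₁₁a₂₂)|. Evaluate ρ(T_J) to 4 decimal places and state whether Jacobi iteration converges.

a₁₂a₂₁/(a₁₁a₂₂) = (5)·(1) / ((3)·(9)) = 0.185185
ρ = √|0.185185| = √0.185185 = 0.4303
ρ < 1, so Jacobi converges

0.4303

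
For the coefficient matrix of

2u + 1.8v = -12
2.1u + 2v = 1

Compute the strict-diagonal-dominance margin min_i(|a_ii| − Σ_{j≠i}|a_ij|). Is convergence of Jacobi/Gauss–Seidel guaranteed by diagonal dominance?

-0.1

row 1: |2| − (1.8) = 0.2
row 2: |2| − (2.1) = -0.1
minimum over rows = -0.1 → not strictly diagonally dominant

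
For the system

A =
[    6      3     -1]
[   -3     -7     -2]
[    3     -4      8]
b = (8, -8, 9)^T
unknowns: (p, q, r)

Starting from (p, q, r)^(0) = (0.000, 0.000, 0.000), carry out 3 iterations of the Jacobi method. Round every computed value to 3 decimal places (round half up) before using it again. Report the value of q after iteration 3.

Iteration 1:
  p = (8 - (3)·0.000 - (-1)·0.000) / (6) = 1.333
  q = (-8 - (-3)·0.000 - (-2)·0.000) / (-7) = 1.143
  r = (9 - (3)·0.000 - (-4)·0.000) / (8) = 1.125
Iteration 2:
  p = (8 - (3)·1.143 - (-1)·1.125) / (6) = 0.949
  q = (-8 - (-3)·1.333 - (-2)·1.125) / (-7) = 0.250
  r = (9 - (3)·1.333 - (-4)·1.143) / (8) = 1.197
Iteration 3:
  p = (8 - (3)·0.250 - (-1)·1.197) / (6) = 1.408
  q = (-8 - (-3)·0.949 - (-2)·1.197) / (-7) = 0.394
  r = (9 - (3)·0.949 - (-4)·0.250) / (8) = 0.894

0.394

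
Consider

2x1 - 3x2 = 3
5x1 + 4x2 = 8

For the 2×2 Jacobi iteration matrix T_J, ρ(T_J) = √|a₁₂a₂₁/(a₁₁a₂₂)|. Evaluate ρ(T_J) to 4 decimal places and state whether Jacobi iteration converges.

1.3693

a₁₂a₂₁/(a₁₁a₂₂) = (-3)·(5) / ((2)·(4)) = -1.875000
ρ = √|-1.875000| = √1.875000 = 1.3693
ρ > 1, so Jacobi diverges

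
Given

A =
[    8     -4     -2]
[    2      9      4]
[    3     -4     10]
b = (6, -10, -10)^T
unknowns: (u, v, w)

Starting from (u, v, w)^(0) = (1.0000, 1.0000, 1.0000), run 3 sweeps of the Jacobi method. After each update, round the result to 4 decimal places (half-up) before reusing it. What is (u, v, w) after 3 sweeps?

(-0.3125, -0.0698, -1.3086)

Iteration 1:
  u = (6 - (-4)·1.0000 - (-2)·1.0000) / (8) = 1.5000
  v = (-10 - (2)·1.0000 - (4)·1.0000) / (9) = -1.7778
  w = (-10 - (3)·1.0000 - (-4)·1.0000) / (10) = -0.9000
Iteration 2:
  u = (6 - (-4)·-1.7778 - (-2)·-0.9000) / (8) = -0.3639
  v = (-10 - (2)·1.5000 - (4)·-0.9000) / (9) = -1.0444
  w = (-10 - (3)·1.5000 - (-4)·-1.7778) / (10) = -2.1611
Iteration 3:
  u = (6 - (-4)·-1.0444 - (-2)·-2.1611) / (8) = -0.3125
  v = (-10 - (2)·-0.3639 - (4)·-2.1611) / (9) = -0.0698
  w = (-10 - (3)·-0.3639 - (-4)·-1.0444) / (10) = -1.3086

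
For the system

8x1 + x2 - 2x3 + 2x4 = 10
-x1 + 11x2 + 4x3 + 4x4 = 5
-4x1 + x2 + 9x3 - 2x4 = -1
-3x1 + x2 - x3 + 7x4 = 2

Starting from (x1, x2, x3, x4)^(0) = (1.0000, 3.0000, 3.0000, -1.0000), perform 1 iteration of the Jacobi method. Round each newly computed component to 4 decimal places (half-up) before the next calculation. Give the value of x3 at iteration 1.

Iteration 1:
  x1 = (10 - (1)·3.0000 - (-2)·3.0000 - (2)·-1.0000) / (8) = 1.8750
  x2 = (5 - (-1)·1.0000 - (4)·3.0000 - (4)·-1.0000) / (11) = -0.1818
  x3 = (-1 - (-4)·1.0000 - (1)·3.0000 - (-2)·-1.0000) / (9) = -0.2222
  x4 = (2 - (-3)·1.0000 - (1)·3.0000 - (-1)·3.0000) / (7) = 0.7143

-0.2222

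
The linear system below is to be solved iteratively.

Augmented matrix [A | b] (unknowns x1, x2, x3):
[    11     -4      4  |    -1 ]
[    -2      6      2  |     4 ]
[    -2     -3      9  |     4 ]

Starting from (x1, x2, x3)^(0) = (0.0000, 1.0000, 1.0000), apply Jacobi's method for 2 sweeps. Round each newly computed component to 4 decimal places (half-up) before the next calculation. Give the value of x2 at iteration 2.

Iteration 1:
  x1 = (-1 - (-4)·1.0000 - (4)·1.0000) / (11) = -0.0909
  x2 = (4 - (-2)·0.0000 - (2)·1.0000) / (6) = 0.3333
  x3 = (4 - (-2)·0.0000 - (-3)·1.0000) / (9) = 0.7778
Iteration 2:
  x1 = (-1 - (-4)·0.3333 - (4)·0.7778) / (11) = -0.2525
  x2 = (4 - (-2)·-0.0909 - (2)·0.7778) / (6) = 0.3771
  x3 = (4 - (-2)·-0.0909 - (-3)·0.3333) / (9) = 0.5353

0.3771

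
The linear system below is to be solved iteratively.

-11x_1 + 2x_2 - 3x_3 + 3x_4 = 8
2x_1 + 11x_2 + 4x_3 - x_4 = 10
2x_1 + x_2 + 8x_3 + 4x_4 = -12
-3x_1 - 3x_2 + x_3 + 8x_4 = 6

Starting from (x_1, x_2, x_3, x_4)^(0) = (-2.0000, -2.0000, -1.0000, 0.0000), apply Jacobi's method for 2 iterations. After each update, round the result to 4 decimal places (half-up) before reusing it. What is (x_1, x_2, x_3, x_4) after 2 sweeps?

(-0.3957, 1.2738, -1.1875, 1.1506)

Iteration 1:
  x_1 = (8 - (2)·-2.0000 - (-3)·-1.0000 - (3)·0.0000) / (-11) = -0.8182
  x_2 = (10 - (2)·-2.0000 - (4)·-1.0000 - (-1)·0.0000) / (11) = 1.6364
  x_3 = (-12 - (2)·-2.0000 - (1)·-2.0000 - (4)·0.0000) / (8) = -0.7500
  x_4 = (6 - (-3)·-2.0000 - (-3)·-2.0000 - (1)·-1.0000) / (8) = -0.6250
Iteration 2:
  x_1 = (8 - (2)·1.6364 - (-3)·-0.7500 - (3)·-0.6250) / (-11) = -0.3957
  x_2 = (10 - (2)·-0.8182 - (4)·-0.7500 - (-1)·-0.6250) / (11) = 1.2738
  x_3 = (-12 - (2)·-0.8182 - (1)·1.6364 - (4)·-0.6250) / (8) = -1.1875
  x_4 = (6 - (-3)·-0.8182 - (-3)·1.6364 - (1)·-0.7500) / (8) = 1.1506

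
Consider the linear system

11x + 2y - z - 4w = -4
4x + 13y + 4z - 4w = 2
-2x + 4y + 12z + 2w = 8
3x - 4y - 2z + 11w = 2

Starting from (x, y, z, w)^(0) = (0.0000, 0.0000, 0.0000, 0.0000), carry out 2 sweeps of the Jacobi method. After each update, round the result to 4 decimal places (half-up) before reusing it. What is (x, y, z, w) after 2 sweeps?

Iteration 1:
  x = (-4 - (2)·0.0000 - (-1)·0.0000 - (-4)·0.0000) / (11) = -0.3636
  y = (2 - (4)·0.0000 - (4)·0.0000 - (-4)·0.0000) / (13) = 0.1538
  z = (8 - (-2)·0.0000 - (4)·0.0000 - (2)·0.0000) / (12) = 0.6667
  w = (2 - (3)·0.0000 - (-4)·0.0000 - (-2)·0.0000) / (11) = 0.1818
Iteration 2:
  x = (-4 - (2)·0.1538 - (-1)·0.6667 - (-4)·0.1818) / (11) = -0.2649
  y = (2 - (4)·-0.3636 - (4)·0.6667 - (-4)·0.1818) / (13) = 0.1165
  z = (8 - (-2)·-0.3636 - (4)·0.1538 - (2)·0.1818) / (12) = 0.5245
  w = (2 - (3)·-0.3636 - (-4)·0.1538 - (-2)·0.6667) / (11) = 0.4581

(-0.2649, 0.1165, 0.5245, 0.4581)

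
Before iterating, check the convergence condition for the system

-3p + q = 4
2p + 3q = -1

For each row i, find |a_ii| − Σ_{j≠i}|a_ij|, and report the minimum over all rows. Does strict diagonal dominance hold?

1

row 1: |-3| − (1) = 2
row 2: |3| − (2) = 1
minimum over rows = 1 → strictly diagonally dominant (convergence guaranteed)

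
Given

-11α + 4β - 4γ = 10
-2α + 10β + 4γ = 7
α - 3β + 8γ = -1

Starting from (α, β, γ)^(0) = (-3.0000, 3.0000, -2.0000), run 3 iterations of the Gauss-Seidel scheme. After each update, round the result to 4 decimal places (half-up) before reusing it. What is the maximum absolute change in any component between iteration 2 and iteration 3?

0.3401

Iteration 1:
  α = (10 - (4)·3.0000 - (-4)·-2.0000) / (-11) = 0.9091
  β = (7 - (-2)·0.9091 - (4)·-2.0000) / (10) = 1.6818
  γ = (-1 - (1)·0.9091 - (-3)·1.6818) / (8) = 0.3920
Iteration 2:
  α = (10 - (4)·1.6818 - (-4)·0.3920) / (-11) = -0.4401
  β = (7 - (-2)·-0.4401 - (4)·0.3920) / (10) = 0.4552
  γ = (-1 - (1)·-0.4401 - (-3)·0.4552) / (8) = 0.1007
Iteration 3:
  α = (10 - (4)·0.4552 - (-4)·0.1007) / (-11) = -0.7802
  β = (7 - (-2)·-0.7802 - (4)·0.1007) / (10) = 0.5037
  γ = (-1 - (1)·-0.7802 - (-3)·0.5037) / (8) = 0.1614
Change: (-0.3401, 0.0485, 0.0607) → max |·| = 0.3401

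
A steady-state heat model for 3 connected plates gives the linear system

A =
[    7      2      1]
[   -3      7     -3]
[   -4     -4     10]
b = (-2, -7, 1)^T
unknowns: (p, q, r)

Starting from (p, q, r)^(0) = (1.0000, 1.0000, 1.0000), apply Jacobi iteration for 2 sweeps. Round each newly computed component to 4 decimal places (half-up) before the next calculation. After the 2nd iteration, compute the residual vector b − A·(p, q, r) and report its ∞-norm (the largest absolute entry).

Iteration 1:
  p = (-2 - (2)·1.0000 - (1)·1.0000) / (7) = -0.7143
  q = (-7 - (-3)·1.0000 - (-3)·1.0000) / (7) = -0.1429
  r = (1 - (-4)·1.0000 - (-4)·1.0000) / (10) = 0.9000
Iteration 2:
  p = (-2 - (2)·-0.1429 - (1)·0.9000) / (7) = -0.3735
  q = (-7 - (-3)·-0.7143 - (-3)·0.9000) / (7) = -0.9204
  r = (1 - (-4)·-0.7143 - (-4)·-0.1429) / (10) = -0.2429
Residual b − A·x = (2.6982, -2.4064, -1.7466); ∞-norm = 2.6982

2.6982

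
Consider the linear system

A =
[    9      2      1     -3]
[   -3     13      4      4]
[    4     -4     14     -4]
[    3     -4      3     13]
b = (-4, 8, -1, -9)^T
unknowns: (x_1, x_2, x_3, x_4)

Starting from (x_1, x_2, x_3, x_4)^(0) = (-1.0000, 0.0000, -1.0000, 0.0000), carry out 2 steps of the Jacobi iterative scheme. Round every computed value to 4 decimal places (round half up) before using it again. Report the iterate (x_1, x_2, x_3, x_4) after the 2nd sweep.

(-0.6990, 0.5435, 0.1557, -0.4518)

Iteration 1:
  x_1 = (-4 - (2)·0.0000 - (1)·-1.0000 - (-3)·0.0000) / (9) = -0.3333
  x_2 = (8 - (-3)·-1.0000 - (4)·-1.0000 - (4)·0.0000) / (13) = 0.6923
  x_3 = (-1 - (4)·-1.0000 - (-4)·0.0000 - (-4)·0.0000) / (14) = 0.2143
  x_4 = (-9 - (3)·-1.0000 - (-4)·0.0000 - (3)·-1.0000) / (13) = -0.2308
Iteration 2:
  x_1 = (-4 - (2)·0.6923 - (1)·0.2143 - (-3)·-0.2308) / (9) = -0.6990
  x_2 = (8 - (-3)·-0.3333 - (4)·0.2143 - (4)·-0.2308) / (13) = 0.5435
  x_3 = (-1 - (4)·-0.3333 - (-4)·0.6923 - (-4)·-0.2308) / (14) = 0.1557
  x_4 = (-9 - (3)·-0.3333 - (-4)·0.6923 - (3)·0.2143) / (13) = -0.4518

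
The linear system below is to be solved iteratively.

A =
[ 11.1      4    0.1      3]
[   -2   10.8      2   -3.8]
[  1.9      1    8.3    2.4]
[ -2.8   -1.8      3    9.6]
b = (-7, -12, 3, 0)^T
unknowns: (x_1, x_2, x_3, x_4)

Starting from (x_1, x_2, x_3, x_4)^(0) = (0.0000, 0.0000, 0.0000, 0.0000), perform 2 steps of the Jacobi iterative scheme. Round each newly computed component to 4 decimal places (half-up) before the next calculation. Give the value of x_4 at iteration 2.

-0.5052

Iteration 1:
  x_1 = (-7 - (4)·0.0000 - (0.1)·0.0000 - (3)·0.0000) / (11.1) = -0.6306
  x_2 = (-12 - (-2)·0.0000 - (2)·0.0000 - (-3.8)·0.0000) / (10.8) = -1.1111
  x_3 = (3 - (1.9)·0.0000 - (1)·0.0000 - (2.4)·0.0000) / (8.3) = 0.3614
  x_4 = (0 - (-2.8)·0.0000 - (-1.8)·0.0000 - (3)·0.0000) / (9.6) = 0.0000
Iteration 2:
  x_1 = (-7 - (4)·-1.1111 - (0.1)·0.3614 - (3)·0.0000) / (11.1) = -0.2335
  x_2 = (-12 - (-2)·-0.6306 - (2)·0.3614 - (-3.8)·0.0000) / (10.8) = -1.2948
  x_3 = (3 - (1.9)·-0.6306 - (1)·-1.1111 - (2.4)·0.0000) / (8.3) = 0.6397
  x_4 = (0 - (-2.8)·-0.6306 - (-1.8)·-1.1111 - (3)·0.3614) / (9.6) = -0.5052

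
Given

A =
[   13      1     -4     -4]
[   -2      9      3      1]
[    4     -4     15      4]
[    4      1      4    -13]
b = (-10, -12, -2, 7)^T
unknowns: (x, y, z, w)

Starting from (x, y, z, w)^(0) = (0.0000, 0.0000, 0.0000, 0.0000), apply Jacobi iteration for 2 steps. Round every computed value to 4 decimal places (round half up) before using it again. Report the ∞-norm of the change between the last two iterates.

0.3802

Iteration 1:
  x = (-10 - (1)·0.0000 - (-4)·0.0000 - (-4)·0.0000) / (13) = -0.7692
  y = (-12 - (-2)·0.0000 - (3)·0.0000 - (1)·0.0000) / (9) = -1.3333
  z = (-2 - (4)·0.0000 - (-4)·0.0000 - (4)·0.0000) / (15) = -0.1333
  w = (7 - (4)·0.0000 - (1)·0.0000 - (4)·0.0000) / (-13) = -0.5385
Iteration 2:
  x = (-10 - (1)·-1.3333 - (-4)·-0.1333 - (-4)·-0.5385) / (13) = -0.8734
  y = (-12 - (-2)·-0.7692 - (3)·-0.1333 - (1)·-0.5385) / (9) = -1.4000
  z = (-2 - (4)·-0.7692 - (-4)·-1.3333 - (4)·-0.5385) / (15) = -0.1402
  w = (7 - (4)·-0.7692 - (1)·-1.3333 - (4)·-0.1333) / (-13) = -0.9187
Change: (-0.1042, -0.0667, -0.0069, -0.3802) → max |·| = 0.3802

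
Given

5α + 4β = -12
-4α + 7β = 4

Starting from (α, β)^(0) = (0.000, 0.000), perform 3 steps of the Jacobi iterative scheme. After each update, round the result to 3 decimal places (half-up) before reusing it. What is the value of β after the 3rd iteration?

-1.061

Iteration 1:
  α = (-12 - (4)·0.000) / (5) = -2.400
  β = (4 - (-4)·0.000) / (7) = 0.571
Iteration 2:
  α = (-12 - (4)·0.571) / (5) = -2.857
  β = (4 - (-4)·-2.400) / (7) = -0.800
Iteration 3:
  α = (-12 - (4)·-0.800) / (5) = -1.760
  β = (4 - (-4)·-2.857) / (7) = -1.061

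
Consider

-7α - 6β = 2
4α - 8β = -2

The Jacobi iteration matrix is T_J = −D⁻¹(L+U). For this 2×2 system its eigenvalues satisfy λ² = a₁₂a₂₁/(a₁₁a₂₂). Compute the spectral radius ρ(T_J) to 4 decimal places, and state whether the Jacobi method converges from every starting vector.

a₁₂a₂₁/(a₁₁a₂₂) = (-6)·(4) / ((-7)·(-8)) = -0.428571
ρ = √|-0.428571| = √0.428571 = 0.6547
ρ < 1, so Jacobi converges

0.6547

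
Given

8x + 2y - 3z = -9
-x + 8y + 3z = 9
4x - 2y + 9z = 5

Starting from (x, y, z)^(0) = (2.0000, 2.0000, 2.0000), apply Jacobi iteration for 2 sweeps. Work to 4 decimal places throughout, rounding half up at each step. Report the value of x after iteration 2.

-1.2396

Iteration 1:
  x = (-9 - (2)·2.0000 - (-3)·2.0000) / (8) = -0.8750
  y = (9 - (-1)·2.0000 - (3)·2.0000) / (8) = 0.6250
  z = (5 - (4)·2.0000 - (-2)·2.0000) / (9) = 0.1111
Iteration 2:
  x = (-9 - (2)·0.6250 - (-3)·0.1111) / (8) = -1.2396
  y = (9 - (-1)·-0.8750 - (3)·0.1111) / (8) = 0.9740
  z = (5 - (4)·-0.8750 - (-2)·0.6250) / (9) = 1.0833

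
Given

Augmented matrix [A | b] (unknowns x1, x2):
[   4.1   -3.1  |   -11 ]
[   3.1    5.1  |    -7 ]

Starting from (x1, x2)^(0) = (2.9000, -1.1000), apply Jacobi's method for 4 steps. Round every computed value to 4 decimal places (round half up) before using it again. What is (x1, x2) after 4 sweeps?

(-1.3982, -0.0928)

Iteration 1:
  x1 = (-11 - (-3.1)·-1.1000) / (4.1) = -3.5146
  x2 = (-7 - (3.1)·2.9000) / (5.1) = -3.1353
Iteration 2:
  x1 = (-11 - (-3.1)·-3.1353) / (4.1) = -5.0535
  x2 = (-7 - (3.1)·-3.5146) / (5.1) = 0.7638
Iteration 3:
  x1 = (-11 - (-3.1)·0.7638) / (4.1) = -2.1054
  x2 = (-7 - (3.1)·-5.0535) / (5.1) = 1.6992
Iteration 4:
  x1 = (-11 - (-3.1)·1.6992) / (4.1) = -1.3982
  x2 = (-7 - (3.1)·-2.1054) / (5.1) = -0.0928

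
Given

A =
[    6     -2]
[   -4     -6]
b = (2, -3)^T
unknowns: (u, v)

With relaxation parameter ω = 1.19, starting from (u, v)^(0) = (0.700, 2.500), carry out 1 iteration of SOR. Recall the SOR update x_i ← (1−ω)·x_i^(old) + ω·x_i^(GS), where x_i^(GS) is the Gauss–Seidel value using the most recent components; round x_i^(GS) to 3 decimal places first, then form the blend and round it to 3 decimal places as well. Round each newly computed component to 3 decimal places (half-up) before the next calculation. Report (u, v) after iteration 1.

Iteration 1:
  u: GS value = (2 - (-2)·2.500) / (6) = 1.167;  u ← (1−ω)·0.700 + ω·1.167 = 1.256
  v: GS value = (-3 - (-4)·1.256) / (-6) = -0.337;  v ← (1−ω)·2.500 + ω·-0.337 = -0.876

(1.256, -0.876)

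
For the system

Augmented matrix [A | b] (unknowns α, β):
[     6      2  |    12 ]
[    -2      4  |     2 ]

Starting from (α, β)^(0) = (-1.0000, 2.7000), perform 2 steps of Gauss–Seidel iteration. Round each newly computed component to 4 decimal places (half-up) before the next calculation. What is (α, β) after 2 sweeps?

(1.6500, 1.3250)

Iteration 1:
  α = (12 - (2)·2.7000) / (6) = 1.1000
  β = (2 - (-2)·1.1000) / (4) = 1.0500
Iteration 2:
  α = (12 - (2)·1.0500) / (6) = 1.6500
  β = (2 - (-2)·1.6500) / (4) = 1.3250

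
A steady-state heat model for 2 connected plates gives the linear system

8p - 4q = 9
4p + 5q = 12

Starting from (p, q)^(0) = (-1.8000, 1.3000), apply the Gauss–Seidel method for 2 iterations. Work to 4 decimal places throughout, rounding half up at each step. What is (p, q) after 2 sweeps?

Iteration 1:
  p = (9 - (-4)·1.3000) / (8) = 1.7750
  q = (12 - (4)·1.7750) / (5) = 0.9800
Iteration 2:
  p = (9 - (-4)·0.9800) / (8) = 1.6150
  q = (12 - (4)·1.6150) / (5) = 1.1080

(1.6150, 1.1080)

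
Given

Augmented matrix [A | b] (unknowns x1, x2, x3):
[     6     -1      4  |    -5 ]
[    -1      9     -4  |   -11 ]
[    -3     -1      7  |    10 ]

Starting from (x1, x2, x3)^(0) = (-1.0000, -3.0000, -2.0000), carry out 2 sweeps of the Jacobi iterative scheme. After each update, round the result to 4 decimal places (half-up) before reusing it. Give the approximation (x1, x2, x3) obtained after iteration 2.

Iteration 1:
  x1 = (-5 - (-1)·-3.0000 - (4)·-2.0000) / (6) = 0.0000
  x2 = (-11 - (-1)·-1.0000 - (-4)·-2.0000) / (9) = -2.2222
  x3 = (10 - (-3)·-1.0000 - (-1)·-3.0000) / (7) = 0.5714
Iteration 2:
  x1 = (-5 - (-1)·-2.2222 - (4)·0.5714) / (6) = -1.5846
  x2 = (-11 - (-1)·0.0000 - (-4)·0.5714) / (9) = -0.9683
  x3 = (10 - (-3)·0.0000 - (-1)·-2.2222) / (7) = 1.1111

(-1.5846, -0.9683, 1.1111)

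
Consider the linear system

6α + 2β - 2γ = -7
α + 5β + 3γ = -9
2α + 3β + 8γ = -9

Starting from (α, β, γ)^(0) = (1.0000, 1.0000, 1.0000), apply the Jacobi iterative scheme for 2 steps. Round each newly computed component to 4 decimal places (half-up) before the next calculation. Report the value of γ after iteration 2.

Iteration 1:
  α = (-7 - (2)·1.0000 - (-2)·1.0000) / (6) = -1.1667
  β = (-9 - (1)·1.0000 - (3)·1.0000) / (5) = -2.6000
  γ = (-9 - (2)·1.0000 - (3)·1.0000) / (8) = -1.7500
Iteration 2:
  α = (-7 - (2)·-2.6000 - (-2)·-1.7500) / (6) = -0.8833
  β = (-9 - (1)·-1.1667 - (3)·-1.7500) / (5) = -0.5167
  γ = (-9 - (2)·-1.1667 - (3)·-2.6000) / (8) = 0.1417

0.1417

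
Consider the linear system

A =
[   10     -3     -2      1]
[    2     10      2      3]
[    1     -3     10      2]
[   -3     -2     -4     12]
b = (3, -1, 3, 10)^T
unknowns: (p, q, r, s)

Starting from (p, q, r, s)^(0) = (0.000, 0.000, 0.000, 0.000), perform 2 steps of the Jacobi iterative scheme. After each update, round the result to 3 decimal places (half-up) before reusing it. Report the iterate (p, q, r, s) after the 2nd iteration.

(0.247, -0.470, 0.073, 0.992)

Iteration 1:
  p = (3 - (-3)·0.000 - (-2)·0.000 - (1)·0.000) / (10) = 0.300
  q = (-1 - (2)·0.000 - (2)·0.000 - (3)·0.000) / (10) = -0.100
  r = (3 - (1)·0.000 - (-3)·0.000 - (2)·0.000) / (10) = 0.300
  s = (10 - (-3)·0.000 - (-2)·0.000 - (-4)·0.000) / (12) = 0.833
Iteration 2:
  p = (3 - (-3)·-0.100 - (-2)·0.300 - (1)·0.833) / (10) = 0.247
  q = (-1 - (2)·0.300 - (2)·0.300 - (3)·0.833) / (10) = -0.470
  r = (3 - (1)·0.300 - (-3)·-0.100 - (2)·0.833) / (10) = 0.073
  s = (10 - (-3)·0.300 - (-2)·-0.100 - (-4)·0.300) / (12) = 0.992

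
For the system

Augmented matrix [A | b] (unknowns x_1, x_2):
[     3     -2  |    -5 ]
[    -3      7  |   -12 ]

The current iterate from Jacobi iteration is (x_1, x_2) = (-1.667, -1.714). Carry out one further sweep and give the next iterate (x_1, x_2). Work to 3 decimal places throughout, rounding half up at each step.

One sweep:
  x_1 = (-5 - (-2)·-1.714) / (3) = -2.809
  x_2 = (-12 - (-3)·-1.667) / (7) = -2.429

(-2.809, -2.429)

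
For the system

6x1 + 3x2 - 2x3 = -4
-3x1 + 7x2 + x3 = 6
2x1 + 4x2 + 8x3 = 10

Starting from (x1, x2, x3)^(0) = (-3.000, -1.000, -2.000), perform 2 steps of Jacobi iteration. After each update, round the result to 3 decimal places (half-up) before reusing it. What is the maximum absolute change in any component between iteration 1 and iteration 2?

1.071

Iteration 1:
  x1 = (-4 - (3)·-1.000 - (-2)·-2.000) / (6) = -0.833
  x2 = (6 - (-3)·-3.000 - (1)·-2.000) / (7) = -0.143
  x3 = (10 - (2)·-3.000 - (4)·-1.000) / (8) = 2.500
Iteration 2:
  x1 = (-4 - (3)·-0.143 - (-2)·2.500) / (6) = 0.238
  x2 = (6 - (-3)·-0.833 - (1)·2.500) / (7) = 0.143
  x3 = (10 - (2)·-0.833 - (4)·-0.143) / (8) = 1.530
Change: (1.071, 0.286, -0.970) → max |·| = 1.071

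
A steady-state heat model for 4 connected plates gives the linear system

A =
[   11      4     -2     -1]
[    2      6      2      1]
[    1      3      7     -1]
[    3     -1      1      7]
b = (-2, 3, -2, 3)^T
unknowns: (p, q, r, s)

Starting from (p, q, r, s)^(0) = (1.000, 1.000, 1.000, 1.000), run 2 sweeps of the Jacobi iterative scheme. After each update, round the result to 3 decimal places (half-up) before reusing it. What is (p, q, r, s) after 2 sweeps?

(-0.191, 0.829, -0.104, 0.600)

Iteration 1:
  p = (-2 - (4)·1.000 - (-2)·1.000 - (-1)·1.000) / (11) = -0.273
  q = (3 - (2)·1.000 - (2)·1.000 - (1)·1.000) / (6) = -0.333
  r = (-2 - (1)·1.000 - (3)·1.000 - (-1)·1.000) / (7) = -0.714
  s = (3 - (3)·1.000 - (-1)·1.000 - (1)·1.000) / (7) = 0.000
Iteration 2:
  p = (-2 - (4)·-0.333 - (-2)·-0.714 - (-1)·0.000) / (11) = -0.191
  q = (3 - (2)·-0.273 - (2)·-0.714 - (1)·0.000) / (6) = 0.829
  r = (-2 - (1)·-0.273 - (3)·-0.333 - (-1)·0.000) / (7) = -0.104
  s = (3 - (3)·-0.273 - (-1)·-0.333 - (1)·-0.714) / (7) = 0.600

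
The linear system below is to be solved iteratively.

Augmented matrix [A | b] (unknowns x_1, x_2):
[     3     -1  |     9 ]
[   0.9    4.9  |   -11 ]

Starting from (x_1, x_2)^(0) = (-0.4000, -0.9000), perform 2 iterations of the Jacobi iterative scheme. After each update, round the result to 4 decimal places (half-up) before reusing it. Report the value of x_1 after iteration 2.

Iteration 1:
  x_1 = (9 - (-1)·-0.9000) / (3) = 2.7000
  x_2 = (-11 - (0.9)·-0.4000) / (4.9) = -2.1714
Iteration 2:
  x_1 = (9 - (-1)·-2.1714) / (3) = 2.2762
  x_2 = (-11 - (0.9)·2.7000) / (4.9) = -2.7408

2.2762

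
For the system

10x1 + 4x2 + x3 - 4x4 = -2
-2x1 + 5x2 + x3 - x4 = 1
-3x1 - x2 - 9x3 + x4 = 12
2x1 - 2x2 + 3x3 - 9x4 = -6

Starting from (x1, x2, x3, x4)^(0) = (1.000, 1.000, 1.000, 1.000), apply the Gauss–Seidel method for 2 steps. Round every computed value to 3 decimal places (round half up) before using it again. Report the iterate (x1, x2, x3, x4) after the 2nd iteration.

Iteration 1:
  x1 = (-2 - (4)·1.000 - (1)·1.000 - (-4)·1.000) / (10) = -0.300
  x2 = (1 - (-2)·-0.300 - (1)·1.000 - (-1)·1.000) / (5) = 0.080
  x3 = (12 - (-3)·-0.300 - (-1)·0.080 - (1)·1.000) / (-9) = -1.131
  x4 = (-6 - (2)·-0.300 - (-2)·0.080 - (3)·-1.131) / (-9) = 0.205
Iteration 2:
  x1 = (-2 - (4)·0.080 - (1)·-1.131 - (-4)·0.205) / (10) = -0.037
  x2 = (1 - (-2)·-0.037 - (1)·-1.131 - (-1)·0.205) / (5) = 0.452
  x3 = (12 - (-3)·-0.037 - (-1)·0.452 - (1)·0.205) / (-9) = -1.348
  x4 = (-6 - (2)·-0.037 - (-2)·0.452 - (3)·-1.348) / (-9) = 0.109

(-0.037, 0.452, -1.348, 0.109)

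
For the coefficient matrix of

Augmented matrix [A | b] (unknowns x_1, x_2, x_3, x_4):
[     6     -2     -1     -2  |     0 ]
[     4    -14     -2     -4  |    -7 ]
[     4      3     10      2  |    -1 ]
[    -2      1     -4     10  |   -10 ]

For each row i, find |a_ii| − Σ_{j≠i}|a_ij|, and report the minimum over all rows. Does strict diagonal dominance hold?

row 1: |6| − (2+1+2) = 1
row 2: |-14| − (4+2+4) = 4
row 3: |10| − (4+3+2) = 1
row 4: |10| − (2+1+4) = 3
minimum over rows = 1 → strictly diagonally dominant (convergence guaranteed)

1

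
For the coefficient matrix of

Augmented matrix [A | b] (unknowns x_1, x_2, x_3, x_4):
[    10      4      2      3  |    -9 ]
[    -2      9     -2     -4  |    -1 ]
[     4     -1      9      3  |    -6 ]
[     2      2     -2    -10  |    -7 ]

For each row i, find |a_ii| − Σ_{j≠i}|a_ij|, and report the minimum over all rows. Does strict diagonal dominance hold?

1

row 1: |10| − (4+2+3) = 1
row 2: |9| − (2+2+4) = 1
row 3: |9| − (4+1+3) = 1
row 4: |-10| − (2+2+2) = 4
minimum over rows = 1 → strictly diagonally dominant (convergence guaranteed)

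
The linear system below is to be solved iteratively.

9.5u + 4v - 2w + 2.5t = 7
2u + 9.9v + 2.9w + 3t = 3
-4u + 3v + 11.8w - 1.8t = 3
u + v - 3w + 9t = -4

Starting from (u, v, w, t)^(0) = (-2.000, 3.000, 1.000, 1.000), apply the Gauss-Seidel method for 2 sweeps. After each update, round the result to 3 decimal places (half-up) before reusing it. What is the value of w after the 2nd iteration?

Iteration 1:
  u = (7 - (4)·3.000 - (-2)·1.000 - (2.5)·1.000) / (9.5) = -0.579
  v = (3 - (2)·-0.579 - (2.9)·1.000 - (3)·1.000) / (9.9) = -0.176
  w = (3 - (-4)·-0.579 - (3)·-0.176 - (-1.8)·1.000) / (11.8) = 0.255
  t = (-4 - (1)·-0.579 - (1)·-0.176 - (-3)·0.255) / (9) = -0.276
Iteration 2:
  u = (7 - (4)·-0.176 - (-2)·0.255 - (2.5)·-0.276) / (9.5) = 0.937
  v = (3 - (2)·0.937 - (2.9)·0.255 - (3)·-0.276) / (9.9) = 0.123
  w = (3 - (-4)·0.937 - (3)·0.123 - (-1.8)·-0.276) / (11.8) = 0.498
  t = (-4 - (1)·0.937 - (1)·0.123 - (-3)·0.498) / (9) = -0.396

0.498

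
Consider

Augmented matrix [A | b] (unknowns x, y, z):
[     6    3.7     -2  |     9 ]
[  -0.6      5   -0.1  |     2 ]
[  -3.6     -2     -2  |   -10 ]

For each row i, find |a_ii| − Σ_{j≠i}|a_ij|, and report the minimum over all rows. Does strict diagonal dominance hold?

-3.6

row 1: |6| − (3.7+2) = 0.3
row 2: |5| − (0.6+0.1) = 4.3
row 3: |-2| − (3.6+2) = -3.6
minimum over rows = -3.6 → not strictly diagonally dominant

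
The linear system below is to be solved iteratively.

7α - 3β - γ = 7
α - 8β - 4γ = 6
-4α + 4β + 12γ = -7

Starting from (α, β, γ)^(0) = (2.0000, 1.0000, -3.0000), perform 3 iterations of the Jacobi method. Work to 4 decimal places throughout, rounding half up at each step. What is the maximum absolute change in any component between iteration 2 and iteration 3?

Iteration 1:
  α = (7 - (-3)·1.0000 - (-1)·-3.0000) / (7) = 1.0000
  β = (6 - (1)·2.0000 - (-4)·-3.0000) / (-8) = 1.0000
  γ = (-7 - (-4)·2.0000 - (4)·1.0000) / (12) = -0.2500
Iteration 2:
  α = (7 - (-3)·1.0000 - (-1)·-0.2500) / (7) = 1.3929
  β = (6 - (1)·1.0000 - (-4)·-0.2500) / (-8) = -0.5000
  γ = (-7 - (-4)·1.0000 - (4)·1.0000) / (12) = -0.5833
Iteration 3:
  α = (7 - (-3)·-0.5000 - (-1)·-0.5833) / (7) = 0.7024
  β = (6 - (1)·1.3929 - (-4)·-0.5833) / (-8) = -0.2842
  γ = (-7 - (-4)·1.3929 - (4)·-0.5000) / (12) = 0.0476
Change: (-0.6905, 0.2158, 0.6309) → max |·| = 0.6905

0.6905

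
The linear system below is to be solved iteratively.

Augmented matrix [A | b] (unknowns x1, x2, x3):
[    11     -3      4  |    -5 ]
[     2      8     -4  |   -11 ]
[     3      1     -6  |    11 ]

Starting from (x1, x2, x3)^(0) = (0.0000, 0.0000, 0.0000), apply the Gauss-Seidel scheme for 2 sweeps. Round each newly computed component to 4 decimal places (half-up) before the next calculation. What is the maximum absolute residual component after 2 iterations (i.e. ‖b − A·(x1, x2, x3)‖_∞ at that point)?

3.8936

Iteration 1:
  x1 = (-5 - (-3)·0.0000 - (4)·0.0000) / (11) = -0.4545
  x2 = (-11 - (2)·-0.4545 - (-4)·0.0000) / (8) = -1.2614
  x3 = (11 - (3)·-0.4545 - (1)·-1.2614) / (-6) = -2.2708
Iteration 2:
  x1 = (-5 - (-3)·-1.2614 - (4)·-2.2708) / (11) = 0.0272
  x2 = (-11 - (2)·0.0272 - (-4)·-2.2708) / (8) = -2.5172
  x3 = (11 - (3)·0.0272 - (1)·-2.5172) / (-6) = -2.2393
Residual b − A·x = (-3.8936, 0.1260, -0.0002); ∞-norm = 3.8936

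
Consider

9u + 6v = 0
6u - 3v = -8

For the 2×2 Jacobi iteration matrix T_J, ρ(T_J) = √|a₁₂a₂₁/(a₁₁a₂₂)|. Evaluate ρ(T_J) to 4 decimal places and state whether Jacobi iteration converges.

1.1547

a₁₂a₂₁/(a₁₁a₂₂) = (6)·(6) / ((9)·(-3)) = -1.333333
ρ = √|-1.333333| = √1.333333 = 1.1547
ρ > 1, so Jacobi diverges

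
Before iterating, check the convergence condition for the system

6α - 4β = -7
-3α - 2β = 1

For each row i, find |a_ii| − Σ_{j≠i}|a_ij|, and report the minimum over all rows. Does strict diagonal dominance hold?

-1

row 1: |6| − (4) = 2
row 2: |-2| − (3) = -1
minimum over rows = -1 → not strictly diagonally dominant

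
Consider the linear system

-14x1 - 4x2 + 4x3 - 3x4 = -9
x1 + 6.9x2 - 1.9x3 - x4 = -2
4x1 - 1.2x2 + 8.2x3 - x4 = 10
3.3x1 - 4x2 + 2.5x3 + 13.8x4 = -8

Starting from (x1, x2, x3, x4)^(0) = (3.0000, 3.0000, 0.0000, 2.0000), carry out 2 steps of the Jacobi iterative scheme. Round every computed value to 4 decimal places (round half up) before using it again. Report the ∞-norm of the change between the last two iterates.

Iteration 1:
  x1 = (-9 - (-4)·3.0000 - (4)·0.0000 - (-3)·2.0000) / (-14) = -0.6429
  x2 = (-2 - (1)·3.0000 - (-1.9)·0.0000 - (-1)·2.0000) / (6.9) = -0.4348
  x3 = (10 - (4)·3.0000 - (-1.2)·3.0000 - (-1)·2.0000) / (8.2) = 0.4390
  x4 = (-8 - (3.3)·3.0000 - (-4)·3.0000 - (2.5)·0.0000) / (13.8) = -0.4275
Iteration 2:
  x1 = (-9 - (-4)·-0.4348 - (4)·0.4390 - (-3)·-0.4275) / (-14) = 0.9841
  x2 = (-2 - (1)·-0.6429 - (-1.9)·0.4390 - (-1)·-0.4275) / (6.9) = -0.1378
  x3 = (10 - (4)·-0.6429 - (-1.2)·-0.4348 - (-1)·-0.4275) / (8.2) = 1.4174
  x4 = (-8 - (3.3)·-0.6429 - (-4)·-0.4348 - (2.5)·0.4390) / (13.8) = -0.6315
Change: (1.6270, 0.2970, 0.9784, -0.2040) → max |·| = 1.6270

1.6270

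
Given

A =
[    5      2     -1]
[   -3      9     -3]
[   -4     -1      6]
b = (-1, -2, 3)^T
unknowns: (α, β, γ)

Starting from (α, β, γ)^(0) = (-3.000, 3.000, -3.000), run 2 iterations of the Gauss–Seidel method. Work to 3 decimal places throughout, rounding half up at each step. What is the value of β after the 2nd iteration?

-0.496

Iteration 1:
  α = (-1 - (2)·3.000 - (-1)·-3.000) / (5) = -2.000
  β = (-2 - (-3)·-2.000 - (-3)·-3.000) / (9) = -1.889
  γ = (3 - (-4)·-2.000 - (-1)·-1.889) / (6) = -1.148
Iteration 2:
  α = (-1 - (2)·-1.889 - (-1)·-1.148) / (5) = 0.326
  β = (-2 - (-3)·0.326 - (-3)·-1.148) / (9) = -0.496
  γ = (3 - (-4)·0.326 - (-1)·-0.496) / (6) = 0.635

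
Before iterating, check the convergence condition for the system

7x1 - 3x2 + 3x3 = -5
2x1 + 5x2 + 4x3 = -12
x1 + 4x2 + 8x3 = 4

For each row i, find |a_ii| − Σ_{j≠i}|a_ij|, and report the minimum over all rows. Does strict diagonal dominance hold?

-1

row 1: |7| − (3+3) = 1
row 2: |5| − (2+4) = -1
row 3: |8| − (1+4) = 3
minimum over rows = -1 → not strictly diagonally dominant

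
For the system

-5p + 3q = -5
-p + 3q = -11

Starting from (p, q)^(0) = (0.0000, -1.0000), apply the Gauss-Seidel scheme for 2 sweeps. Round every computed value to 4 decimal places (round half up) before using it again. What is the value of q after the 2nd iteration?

-4.0400

Iteration 1:
  p = (-5 - (3)·-1.0000) / (-5) = 0.4000
  q = (-11 - (-1)·0.4000) / (3) = -3.5333
Iteration 2:
  p = (-5 - (3)·-3.5333) / (-5) = -1.1200
  q = (-11 - (-1)·-1.1200) / (3) = -4.0400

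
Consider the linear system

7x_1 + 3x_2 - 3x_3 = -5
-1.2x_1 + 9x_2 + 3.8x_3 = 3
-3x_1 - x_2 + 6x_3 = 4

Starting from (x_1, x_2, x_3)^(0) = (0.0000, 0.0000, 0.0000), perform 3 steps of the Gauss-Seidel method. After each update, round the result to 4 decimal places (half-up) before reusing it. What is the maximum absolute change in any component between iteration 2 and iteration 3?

Iteration 1:
  x_1 = (-5 - (3)·0.0000 - (-3)·0.0000) / (7) = -0.7143
  x_2 = (3 - (-1.2)·-0.7143 - (3.8)·0.0000) / (9) = 0.2381
  x_3 = (4 - (-3)·-0.7143 - (-1)·0.2381) / (6) = 0.3492
Iteration 2:
  x_1 = (-5 - (3)·0.2381 - (-3)·0.3492) / (7) = -0.6667
  x_2 = (3 - (-1.2)·-0.6667 - (3.8)·0.3492) / (9) = 0.0970
  x_3 = (4 - (-3)·-0.6667 - (-1)·0.0970) / (6) = 0.3495
Iteration 3:
  x_1 = (-5 - (3)·0.0970 - (-3)·0.3495) / (7) = -0.6061
  x_2 = (3 - (-1.2)·-0.6061 - (3.8)·0.3495) / (9) = 0.1050
  x_3 = (4 - (-3)·-0.6061 - (-1)·0.1050) / (6) = 0.3811
Change: (0.0606, 0.0080, 0.0316) → max |·| = 0.0606

0.0606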